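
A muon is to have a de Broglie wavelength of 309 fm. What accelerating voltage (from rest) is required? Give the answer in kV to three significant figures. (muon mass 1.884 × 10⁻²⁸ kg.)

V = 76.2 kV

p = h/λ = 6.626 × 10⁻³⁴ / 3.090 × 10⁻¹³ = 2.144 × 10⁻²¹ kg·m/s.
KE = p²/(2m) = 1.220 × 10⁻¹⁴ J.
V = KE/e = 1.220 × 10⁻¹⁴ / (1.602 × 10⁻¹⁹) = 76.2 kV.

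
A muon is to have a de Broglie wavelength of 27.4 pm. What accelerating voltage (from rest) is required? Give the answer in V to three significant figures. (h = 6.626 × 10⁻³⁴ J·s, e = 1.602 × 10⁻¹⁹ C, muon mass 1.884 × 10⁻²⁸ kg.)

V = 9.69 V

p = h/λ = 6.626 × 10⁻³⁴ / 2.740 × 10⁻¹¹ = 2.418 × 10⁻²³ kg·m/s.
KE = p²/(2m) = 1.552 × 10⁻¹⁸ J.
V = KE/e = 1.552 × 10⁻¹⁸ / (1.602 × 10⁻¹⁹) = 9.69 V.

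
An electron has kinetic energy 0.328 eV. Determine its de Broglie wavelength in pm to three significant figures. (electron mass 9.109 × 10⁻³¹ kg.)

λ = 2140 pm

KE = 0.328 eV = 5.255 × 10⁻²⁰ J.
p = √(2mKE) = √(2 × 9.109 × 10⁻³¹ × 5.255 × 10⁻²⁰) = 3.094 × 10⁻²⁵ kg·m/s.
λ = h/p = 6.626 × 10⁻³⁴ / 3.094 × 10⁻²⁵ = 2.14 × 10⁻⁹ m = 2140 pm.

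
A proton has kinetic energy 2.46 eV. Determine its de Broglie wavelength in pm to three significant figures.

KE = 2.46 eV = 3.941 × 10⁻¹⁹ J.
p = √(2mKE) = √(2 × 1.673 × 10⁻²⁷ × 3.941 × 10⁻¹⁹) = 3.631 × 10⁻²³ kg·m/s.
λ = h/p = 6.626 × 10⁻³⁴ / 3.631 × 10⁻²³ = 1.82 × 10⁻¹¹ m = 18.2 pm.

λ = 18.2 pm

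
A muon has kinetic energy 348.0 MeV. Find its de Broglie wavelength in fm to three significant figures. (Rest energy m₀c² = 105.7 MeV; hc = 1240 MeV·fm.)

λ = 2.81 fm

Total energy E = KE + m₀c² = 348.0 + 105.7 = 453.7 MeV.
(pc)² = E² − (m₀c²)² = (453.7)² − (105.7)² = 1.947 × 10⁵ MeV², so pc = 441.2 MeV.
λ = hc/(pc) = 1240 MeV·fm / 441.2 MeV = 2.81 fm.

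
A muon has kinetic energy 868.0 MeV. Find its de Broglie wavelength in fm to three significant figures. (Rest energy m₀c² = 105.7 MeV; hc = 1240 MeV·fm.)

λ = 1.28 fm

Total energy E = KE + m₀c² = 868.0 + 105.7 = 973.7 MeV.
(pc)² = E² − (m₀c²)² = (973.7)² − (105.7)² = 9.369 × 10⁵ MeV², so pc = 967.9 MeV.
λ = hc/(pc) = 1240 MeV·fm / 967.9 MeV = 1.28 fm.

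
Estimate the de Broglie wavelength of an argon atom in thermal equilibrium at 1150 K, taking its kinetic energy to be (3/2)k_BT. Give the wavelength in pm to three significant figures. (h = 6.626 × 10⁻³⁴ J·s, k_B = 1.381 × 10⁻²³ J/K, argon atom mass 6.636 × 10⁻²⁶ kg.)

λ = 11.8 pm

KE = (3/2)k_BT = 1.5 × 1.381 × 10⁻²³ × 1150 = 2.382 × 10⁻²⁰ J.
p = √(2mKE) = √(2 × 6.636 × 10⁻²⁶ × 2.382 × 10⁻²⁰) = 5.623 × 10⁻²³ kg·m/s.
λ = h/p = 1.18 × 10⁻¹¹ m = 11.8 pm.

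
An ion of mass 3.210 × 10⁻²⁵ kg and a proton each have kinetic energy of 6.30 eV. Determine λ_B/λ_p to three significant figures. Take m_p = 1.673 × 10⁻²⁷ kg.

λ_B/λ_p = 0.0722

At fixed KE, p = √(2mKE) so λ = h/p ∝ 1/√m.
λ_B/λ_p = √(m_p/m_B) = √(1.673 × 10⁻²⁷/3.210 × 10⁻²⁵) = √(5.212 × 10⁻³) = 0.0722.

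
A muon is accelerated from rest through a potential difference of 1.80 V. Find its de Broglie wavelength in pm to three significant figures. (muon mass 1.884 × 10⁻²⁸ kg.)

λ = 63.6 pm

KE = eV = 1.602 × 10⁻¹⁹ × 1.800 = 2.884 × 10⁻¹⁹ J.
p = √(2mKE) = √(2 × 1.884 × 10⁻²⁸ × 2.884 × 10⁻¹⁹) = 1.042 × 10⁻²³ kg·m/s.
λ = h/p = 6.626 × 10⁻³⁴ / 1.042 × 10⁻²³ = 6.36 × 10⁻¹¹ m = 63.6 pm.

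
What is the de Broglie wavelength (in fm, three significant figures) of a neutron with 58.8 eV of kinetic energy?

KE = 58.8 eV = 9.420 × 10⁻¹⁸ J.
p = √(2mKE) = √(2 × 1.675 × 10⁻²⁷ × 9.420 × 10⁻¹⁸) = 1.776 × 10⁻²² kg·m/s.
λ = h/p = 6.626 × 10⁻³⁴ / 1.776 × 10⁻²² = 3.73 × 10⁻¹² m = 3730 fm.

λ = 3730 fm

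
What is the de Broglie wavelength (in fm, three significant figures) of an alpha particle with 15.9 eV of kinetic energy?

λ = 3600 fm

KE = 15.9 eV = 2.547 × 10⁻¹⁸ J.
p = √(2mKE) = √(2 × 6.645 × 10⁻²⁷ × 2.547 × 10⁻¹⁸) = 1.840 × 10⁻²² kg·m/s.
λ = h/p = 6.626 × 10⁻³⁴ / 1.840 × 10⁻²² = 3.60 × 10⁻¹² m = 3600 fm.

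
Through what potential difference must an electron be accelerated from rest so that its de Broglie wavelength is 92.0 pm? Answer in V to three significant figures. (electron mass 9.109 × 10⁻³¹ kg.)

V = 178 V

p = h/λ = 6.626 × 10⁻³⁴ / 9.200 × 10⁻¹¹ = 7.202 × 10⁻²⁴ kg·m/s.
KE = p²/(2m) = 2.847 × 10⁻¹⁷ J.
V = KE/e = 2.847 × 10⁻¹⁷ / (1.602 × 10⁻¹⁹) = 178 V.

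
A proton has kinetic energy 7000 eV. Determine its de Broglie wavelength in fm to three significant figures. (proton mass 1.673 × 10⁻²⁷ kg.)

KE = 7000 eV = 1.121 × 10⁻¹⁵ J.
p = √(2mKE) = √(2 × 1.673 × 10⁻²⁷ × 1.121 × 10⁻¹⁵) = 1.937 × 10⁻²¹ kg·m/s.
λ = h/p = 6.626 × 10⁻³⁴ / 1.937 × 10⁻²¹ = 3.42 × 10⁻¹³ m = 342 fm.

λ = 342 fm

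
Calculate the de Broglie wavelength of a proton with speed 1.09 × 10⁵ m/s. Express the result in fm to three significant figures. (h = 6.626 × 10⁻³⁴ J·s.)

λ = 3630 fm

p = mv = 1.673 × 10⁻²⁷ × 1.09 × 10⁵ = 1.824 × 10⁻²² kg·m/s.
λ = h/p = 6.626 × 10⁻³⁴ / 1.824 × 10⁻²² = 3.63 × 10⁻¹² m = 3630 fm.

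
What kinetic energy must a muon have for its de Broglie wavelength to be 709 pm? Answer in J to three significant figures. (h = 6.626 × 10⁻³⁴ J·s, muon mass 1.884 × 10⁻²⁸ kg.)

KE = 2.32 × 10⁻²¹ J

p = h/λ = 6.626 × 10⁻³⁴ / 7.090 × 10⁻¹⁰ = 9.346 × 10⁻²⁵ kg·m/s.
KE = p²/(2m) = (9.346 × 10⁻²⁵)² / (2 × 1.884 × 10⁻²⁸) = 2.318 × 10⁻²¹ J = 2.32 × 10⁻²¹ J.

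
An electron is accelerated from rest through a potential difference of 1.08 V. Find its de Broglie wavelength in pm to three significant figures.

KE = eV = 1.602 × 10⁻¹⁹ × 1.080 = 1.730 × 10⁻¹⁹ J.
p = √(2mKE) = √(2 × 9.109 × 10⁻³¹ × 1.730 × 10⁻¹⁹) = 5.614 × 10⁻²⁵ kg·m/s.
λ = h/p = 6.626 × 10⁻³⁴ / 5.614 × 10⁻²⁵ = 1.18 × 10⁻⁹ m = 1180 pm.

λ = 1180 pm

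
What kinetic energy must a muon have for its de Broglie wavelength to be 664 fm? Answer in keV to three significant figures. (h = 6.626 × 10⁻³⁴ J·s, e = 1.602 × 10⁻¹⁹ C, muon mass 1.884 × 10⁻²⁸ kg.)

KE = 16.5 keV

p = h/λ = 6.626 × 10⁻³⁴ / 6.640 × 10⁻¹³ = 9.979 × 10⁻²² kg·m/s.
KE = p²/(2m) = (9.979 × 10⁻²²)² / (2 × 1.884 × 10⁻²⁸) = 2.643 × 10⁻¹⁵ J = 16.5 keV.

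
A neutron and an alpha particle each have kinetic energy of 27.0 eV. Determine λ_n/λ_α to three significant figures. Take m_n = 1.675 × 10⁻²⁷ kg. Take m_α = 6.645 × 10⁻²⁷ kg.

λ_n/λ_α = 1.99

At fixed KE, p = √(2mKE) so λ = h/p ∝ 1/√m.
λ_n/λ_α = √(m_α/m_n) = √(6.645 × 10⁻²⁷/1.675 × 10⁻²⁷) = √(3.967) = 1.99.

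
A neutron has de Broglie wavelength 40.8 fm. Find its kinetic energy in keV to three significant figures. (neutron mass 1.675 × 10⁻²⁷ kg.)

KE = 491 keV

p = h/λ = 6.626 × 10⁻³⁴ / 4.080 × 10⁻¹⁴ = 1.624 × 10⁻²⁰ kg·m/s.
KE = p²/(2m) = (1.624 × 10⁻²⁰)² / (2 × 1.675 × 10⁻²⁷) = 7.873 × 10⁻¹⁴ J = 491 keV.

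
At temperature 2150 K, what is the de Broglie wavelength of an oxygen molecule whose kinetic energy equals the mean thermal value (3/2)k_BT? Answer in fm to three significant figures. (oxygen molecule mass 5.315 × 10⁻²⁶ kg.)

KE = (3/2)k_BT = 1.5 × 1.381 × 10⁻²³ × 2150 = 4.454 × 10⁻²⁰ J.
p = √(2mKE) = √(2 × 5.315 × 10⁻²⁶ × 4.454 × 10⁻²⁰) = 6.881 × 10⁻²³ kg·m/s.
λ = h/p = 9.63 × 10⁻¹² m = 9630 fm.

λ = 9630 fm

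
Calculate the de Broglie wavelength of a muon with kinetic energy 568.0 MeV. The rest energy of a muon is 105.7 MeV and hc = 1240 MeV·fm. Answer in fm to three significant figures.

λ = 1.86 fm

Total energy E = KE + m₀c² = 568.0 + 105.7 = 673.7 MeV.
(pc)² = E² − (m₀c²)² = (673.7)² − (105.7)² = 4.427 × 10⁵ MeV², so pc = 665.4 MeV.
λ = hc/(pc) = 1240 MeV·fm / 665.4 MeV = 1.86 fm.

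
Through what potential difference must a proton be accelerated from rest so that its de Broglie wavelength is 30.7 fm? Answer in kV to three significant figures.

p = h/λ = 6.626 × 10⁻³⁴ / 3.070 × 10⁻¹⁴ = 2.158 × 10⁻²⁰ kg·m/s.
KE = p²/(2m) = 1.392 × 10⁻¹³ J.
V = KE/e = 1.392 × 10⁻¹³ / (1.602 × 10⁻¹⁹) = 869 kV.

V = 869 kV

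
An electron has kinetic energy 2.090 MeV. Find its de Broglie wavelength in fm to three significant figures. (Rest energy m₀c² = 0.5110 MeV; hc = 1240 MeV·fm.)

λ = 486 fm

Total energy E = KE + m₀c² = 2.090 + 0.5110 = 2.6010 MeV.
(pc)² = E² − (m₀c²)² = (2.6010)² − (0.5110)² = 6.504 MeV², so pc = 2.550 MeV.
λ = hc/(pc) = 1240 MeV·fm / 2.550 MeV = 486 fm.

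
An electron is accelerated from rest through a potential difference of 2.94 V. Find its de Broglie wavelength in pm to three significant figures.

λ = 715 pm

KE = eV = 1.602 × 10⁻¹⁹ × 2.940 = 4.710 × 10⁻¹⁹ J.
p = √(2mKE) = √(2 × 9.109 × 10⁻³¹ × 4.710 × 10⁻¹⁹) = 9.263 × 10⁻²⁵ kg·m/s.
λ = h/p = 6.626 × 10⁻³⁴ / 9.263 × 10⁻²⁵ = 7.15 × 10⁻¹⁰ m = 715 pm.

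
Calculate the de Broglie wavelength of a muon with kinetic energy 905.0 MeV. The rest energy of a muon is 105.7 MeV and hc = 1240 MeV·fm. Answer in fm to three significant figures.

Total energy E = KE + m₀c² = 905.0 + 105.7 = 1010.7 MeV.
(pc)² = E² − (m₀c²)² = (1010.7)² − (105.7)² = 1.010 × 10⁶ MeV², so pc = 1005 MeV.
λ = hc/(pc) = 1240 MeV·fm / 1005 MeV = 1.23 fm.

λ = 1.23 fm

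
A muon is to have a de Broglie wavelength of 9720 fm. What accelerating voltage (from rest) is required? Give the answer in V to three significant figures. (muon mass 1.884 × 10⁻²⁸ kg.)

V = 77.0 V

p = h/λ = 6.626 × 10⁻³⁴ / 9.720 × 10⁻¹² = 6.817 × 10⁻²³ kg·m/s.
KE = p²/(2m) = 1.233 × 10⁻¹⁷ J.
V = KE/e = 1.233 × 10⁻¹⁷ / (1.602 × 10⁻¹⁹) = 77.0 V.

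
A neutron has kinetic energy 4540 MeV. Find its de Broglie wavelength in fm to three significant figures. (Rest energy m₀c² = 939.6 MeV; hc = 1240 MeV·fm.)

Total energy E = KE + m₀c² = 4540 + 939.6 = 5479.6 MeV.
(pc)² = E² − (m₀c²)² = (5479.6)² − (939.6)² = 2.914 × 10⁷ MeV², so pc = 5398 MeV.
λ = hc/(pc) = 1240 MeV·fm / 5398 MeV = 0.230 fm.

λ = 0.230 fm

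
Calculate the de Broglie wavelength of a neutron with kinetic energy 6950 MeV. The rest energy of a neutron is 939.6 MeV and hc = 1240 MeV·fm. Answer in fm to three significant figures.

λ = 0.158 fm

Total energy E = KE + m₀c² = 6950 + 939.6 = 7889.6 MeV.
(pc)² = E² − (m₀c²)² = (7889.6)² − (939.6)² = 6.136 × 10⁷ MeV², so pc = 7833 MeV.
λ = hc/(pc) = 1240 MeV·fm / 7833 MeV = 0.158 fm.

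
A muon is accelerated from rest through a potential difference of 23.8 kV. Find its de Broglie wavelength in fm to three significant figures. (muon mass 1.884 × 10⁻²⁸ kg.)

KE = eV = 1.602 × 10⁻¹⁹ × 2.380 × 10⁴ = 3.813 × 10⁻¹⁵ J.
p = √(2mKE) = √(2 × 1.884 × 10⁻²⁸ × 3.813 × 10⁻¹⁵) = 1.199 × 10⁻²¹ kg·m/s.
λ = h/p = 6.626 × 10⁻³⁴ / 1.199 × 10⁻²¹ = 5.53 × 10⁻¹³ m = 553 fm.

λ = 553 fm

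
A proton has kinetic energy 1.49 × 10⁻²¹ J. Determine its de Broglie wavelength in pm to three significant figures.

p = √(2mKE) = √(2 × 1.673 × 10⁻²⁷ × 1.490 × 10⁻²¹) = 2.233 × 10⁻²⁴ kg·m/s.
λ = h/p = 6.626 × 10⁻³⁴ / 2.233 × 10⁻²⁴ = 2.97 × 10⁻¹⁰ m = 297 pm.

λ = 297 pm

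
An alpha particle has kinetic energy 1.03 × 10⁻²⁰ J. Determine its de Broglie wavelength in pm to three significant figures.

λ = 56.6 pm

p = √(2mKE) = √(2 × 6.645 × 10⁻²⁷ × 1.030 × 10⁻²⁰) = 1.170 × 10⁻²³ kg·m/s.
λ = h/p = 6.626 × 10⁻³⁴ / 1.170 × 10⁻²³ = 5.66 × 10⁻¹¹ m = 56.6 pm.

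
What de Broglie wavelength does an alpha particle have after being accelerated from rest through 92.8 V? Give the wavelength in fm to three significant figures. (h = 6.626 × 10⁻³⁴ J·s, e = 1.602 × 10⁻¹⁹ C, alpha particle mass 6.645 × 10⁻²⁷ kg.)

λ = 1050 fm

KE = 2eV = 2 × 1.602 × 10⁻¹⁹ × 92.80 = 2.973 × 10⁻¹⁷ J.
p = √(2mKE) = √(2 × 6.645 × 10⁻²⁷ × 2.973 × 10⁻¹⁷) = 6.286 × 10⁻²² kg·m/s.
λ = h/p = 6.626 × 10⁻³⁴ / 6.286 × 10⁻²² = 1.05 × 10⁻¹² m = 1050 fm.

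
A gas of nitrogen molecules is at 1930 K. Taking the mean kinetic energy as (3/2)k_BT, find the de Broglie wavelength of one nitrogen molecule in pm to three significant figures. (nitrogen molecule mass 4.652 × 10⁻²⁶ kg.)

KE = (3/2)k_BT = 1.5 × 1.381 × 10⁻²³ × 1930 = 3.998 × 10⁻²⁰ J.
p = √(2mKE) = √(2 × 4.652 × 10⁻²⁶ × 3.998 × 10⁻²⁰) = 6.099 × 10⁻²³ kg·m/s.
λ = h/p = 1.09 × 10⁻¹¹ m = 10.9 pm.

λ = 10.9 pm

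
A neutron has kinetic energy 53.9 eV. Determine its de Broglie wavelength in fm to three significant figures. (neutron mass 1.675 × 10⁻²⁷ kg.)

KE = 53.9 eV = 8.635 × 10⁻¹⁸ J.
p = √(2mKE) = √(2 × 1.675 × 10⁻²⁷ × 8.635 × 10⁻¹⁸) = 1.701 × 10⁻²² kg·m/s.
λ = h/p = 6.626 × 10⁻³⁴ / 1.701 × 10⁻²² = 3.90 × 10⁻¹² m = 3900 fm.

λ = 3900 fm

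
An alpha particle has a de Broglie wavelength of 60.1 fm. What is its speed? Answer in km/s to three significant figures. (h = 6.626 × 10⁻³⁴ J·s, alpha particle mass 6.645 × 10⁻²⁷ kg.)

v = 1660 km/s

p = h/λ = 6.626 × 10⁻³⁴ / 6.010 × 10⁻¹⁴ = 1.102 × 10⁻²⁰ kg·m/s.
v = p/m = 1.102 × 10⁻²⁰ / 6.645 × 10⁻²⁷ = 1.66 × 10⁶ m/s = 1660 km/s.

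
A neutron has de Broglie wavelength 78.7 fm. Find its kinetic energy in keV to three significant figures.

KE = 132 keV

p = h/λ = 6.626 × 10⁻³⁴ / 7.870 × 10⁻¹⁴ = 8.419 × 10⁻²¹ kg·m/s.
KE = p²/(2m) = (8.419 × 10⁻²¹)² / (2 × 1.675 × 10⁻²⁷) = 2.116 × 10⁻¹⁴ J = 132 keV.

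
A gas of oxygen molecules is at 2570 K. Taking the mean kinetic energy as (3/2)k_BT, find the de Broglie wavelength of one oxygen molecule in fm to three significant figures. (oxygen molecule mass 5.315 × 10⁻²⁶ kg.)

λ = 8810 fm

KE = (3/2)k_BT = 1.5 × 1.381 × 10⁻²³ × 2570 = 5.324 × 10⁻²⁰ J.
p = √(2mKE) = √(2 × 5.315 × 10⁻²⁶ × 5.324 × 10⁻²⁰) = 7.523 × 10⁻²³ kg·m/s.
λ = h/p = 8.81 × 10⁻¹² m = 8810 fm.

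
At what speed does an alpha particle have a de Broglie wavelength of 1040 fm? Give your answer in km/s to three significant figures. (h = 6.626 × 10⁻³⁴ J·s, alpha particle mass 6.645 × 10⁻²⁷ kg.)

p = h/λ = 6.626 × 10⁻³⁴ / 1.040 × 10⁻¹² = 6.371 × 10⁻²² kg·m/s.
v = p/m = 6.371 × 10⁻²² / 6.645 × 10⁻²⁷ = 9.59 × 10⁴ m/s = 95.9 km/s.

v = 95.9 km/s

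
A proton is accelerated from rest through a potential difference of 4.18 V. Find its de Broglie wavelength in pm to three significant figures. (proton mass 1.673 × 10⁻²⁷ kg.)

KE = eV = 1.602 × 10⁻¹⁹ × 4.180 = 6.696 × 10⁻¹⁹ J.
p = √(2mKE) = √(2 × 1.673 × 10⁻²⁷ × 6.696 × 10⁻¹⁹) = 4.733 × 10⁻²³ kg·m/s.
λ = h/p = 6.626 × 10⁻³⁴ / 4.733 × 10⁻²³ = 1.40 × 10⁻¹¹ m = 14.0 pm.

λ = 14.0 pm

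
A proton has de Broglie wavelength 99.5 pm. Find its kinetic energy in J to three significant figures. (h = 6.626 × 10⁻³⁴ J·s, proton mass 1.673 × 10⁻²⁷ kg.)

p = h/λ = 6.626 × 10⁻³⁴ / 9.950 × 10⁻¹¹ = 6.659 × 10⁻²⁴ kg·m/s.
KE = p²/(2m) = (6.659 × 10⁻²⁴)² / (2 × 1.673 × 10⁻²⁷) = 1.325 × 10⁻²⁰ J = 1.33 × 10⁻²⁰ J.

KE = 1.33 × 10⁻²⁰ J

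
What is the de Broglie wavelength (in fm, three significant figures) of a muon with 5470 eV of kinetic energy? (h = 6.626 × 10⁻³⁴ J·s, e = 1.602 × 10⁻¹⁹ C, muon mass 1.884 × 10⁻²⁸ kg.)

KE = 5470 eV = 8.763 × 10⁻¹⁶ J.
p = √(2mKE) = √(2 × 1.884 × 10⁻²⁸ × 8.763 × 10⁻¹⁶) = 5.746 × 10⁻²² kg·m/s.
λ = h/p = 6.626 × 10⁻³⁴ / 5.746 × 10⁻²² = 1.15 × 10⁻¹² m = 1150 fm.

λ = 1150 fm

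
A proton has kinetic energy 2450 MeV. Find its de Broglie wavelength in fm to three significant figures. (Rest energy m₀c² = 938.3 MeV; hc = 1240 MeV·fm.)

λ = 0.381 fm

Total energy E = KE + m₀c² = 2450 + 938.3 = 3388.3 MeV.
(pc)² = E² − (m₀c²)² = (3388.3)² − (938.3)² = 1.060 × 10⁷ MeV², so pc = 3256 MeV.
λ = hc/(pc) = 1240 MeV·fm / 3256 MeV = 0.381 fm.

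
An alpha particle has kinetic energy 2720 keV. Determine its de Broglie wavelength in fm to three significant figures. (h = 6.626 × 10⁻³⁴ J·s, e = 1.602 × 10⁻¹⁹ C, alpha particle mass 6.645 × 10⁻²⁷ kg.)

KE = 2720 keV = 4.357 × 10⁻¹³ J.
p = √(2mKE) = √(2 × 6.645 × 10⁻²⁷ × 4.357 × 10⁻¹³) = 7.610 × 10⁻²⁰ kg·m/s.
λ = h/p = 6.626 × 10⁻³⁴ / 7.610 × 10⁻²⁰ = 8.71 × 10⁻¹⁵ m = 8.71 fm.

λ = 8.71 fm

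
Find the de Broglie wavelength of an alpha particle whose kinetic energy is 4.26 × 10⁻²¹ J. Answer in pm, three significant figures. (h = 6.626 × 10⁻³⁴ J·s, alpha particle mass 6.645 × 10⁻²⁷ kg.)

p = √(2mKE) = √(2 × 6.645 × 10⁻²⁷ × 4.260 × 10⁻²¹) = 7.524 × 10⁻²⁴ kg·m/s.
λ = h/p = 6.626 × 10⁻³⁴ / 7.524 × 10⁻²⁴ = 8.81 × 10⁻¹¹ m = 88.1 pm.

λ = 88.1 pm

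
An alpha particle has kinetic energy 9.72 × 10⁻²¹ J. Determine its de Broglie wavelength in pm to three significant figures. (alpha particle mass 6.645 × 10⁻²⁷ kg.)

p = √(2mKE) = √(2 × 6.645 × 10⁻²⁷ × 9.720 × 10⁻²¹) = 1.137 × 10⁻²³ kg·m/s.
λ = h/p = 6.626 × 10⁻³⁴ / 1.137 × 10⁻²³ = 5.83 × 10⁻¹¹ m = 58.3 pm.

λ = 58.3 pm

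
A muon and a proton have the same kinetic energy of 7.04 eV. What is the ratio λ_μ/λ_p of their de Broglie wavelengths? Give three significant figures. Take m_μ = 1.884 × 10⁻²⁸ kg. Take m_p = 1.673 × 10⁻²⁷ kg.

At fixed KE, p = √(2mKE) so λ = h/p ∝ 1/√m.
λ_μ/λ_p = √(m_p/m_μ) = √(1.673 × 10⁻²⁷/1.884 × 10⁻²⁸) = √(8.880) = 2.98.

λ_μ/λ_p = 2.98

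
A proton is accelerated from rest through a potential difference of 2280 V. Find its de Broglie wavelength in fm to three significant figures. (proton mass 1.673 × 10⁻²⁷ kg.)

KE = eV = 1.602 × 10⁻¹⁹ × 2280 = 3.653 × 10⁻¹⁶ J.
p = √(2mKE) = √(2 × 1.673 × 10⁻²⁷ × 3.653 × 10⁻¹⁶) = 1.106 × 10⁻²¹ kg·m/s.
λ = h/p = 6.626 × 10⁻³⁴ / 1.106 × 10⁻²¹ = 5.99 × 10⁻¹³ m = 599 fm.

λ = 599 fm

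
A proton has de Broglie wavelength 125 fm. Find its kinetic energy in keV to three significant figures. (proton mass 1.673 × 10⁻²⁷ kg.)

KE = 52.4 keV

p = h/λ = 6.626 × 10⁻³⁴ / 1.250 × 10⁻¹³ = 5.301 × 10⁻²¹ kg·m/s.
KE = p²/(2m) = (5.301 × 10⁻²¹)² / (2 × 1.673 × 10⁻²⁷) = 8.398 × 10⁻¹⁵ J = 52.4 keV.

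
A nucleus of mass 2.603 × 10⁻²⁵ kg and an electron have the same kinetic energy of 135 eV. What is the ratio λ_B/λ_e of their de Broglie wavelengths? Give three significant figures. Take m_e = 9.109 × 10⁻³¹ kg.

At fixed KE, p = √(2mKE) so λ = h/p ∝ 1/√m.
λ_B/λ_e = √(m_e/m_B) = √(9.109 × 10⁻³¹/2.603 × 10⁻²⁵) = √(3.499 × 10⁻⁶) = 1.87 × 10⁻³.

λ_B/λ_e = 1.87 × 10⁻³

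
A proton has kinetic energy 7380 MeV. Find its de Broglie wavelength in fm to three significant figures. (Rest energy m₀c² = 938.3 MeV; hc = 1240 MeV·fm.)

λ = 0.150 fm

Total energy E = KE + m₀c² = 7380 + 938.3 = 8318.3 MeV.
(pc)² = E² − (m₀c²)² = (8318.3)² − (938.3)² = 6.831 × 10⁷ MeV², so pc = 8265 MeV.
λ = hc/(pc) = 1240 MeV·fm / 8265 MeV = 0.150 fm.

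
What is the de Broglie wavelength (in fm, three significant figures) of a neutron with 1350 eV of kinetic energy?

λ = 778 fm

KE = 1350 eV = 2.163 × 10⁻¹⁶ J.
p = √(2mKE) = √(2 × 1.675 × 10⁻²⁷ × 2.163 × 10⁻¹⁶) = 8.512 × 10⁻²² kg·m/s.
λ = h/p = 6.626 × 10⁻³⁴ / 8.512 × 10⁻²² = 7.78 × 10⁻¹³ m = 778 fm.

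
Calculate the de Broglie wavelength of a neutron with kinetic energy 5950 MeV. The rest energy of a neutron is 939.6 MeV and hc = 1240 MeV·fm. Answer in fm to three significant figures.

Total energy E = KE + m₀c² = 5950 + 939.6 = 6889.6 MeV.
(pc)² = E² − (m₀c²)² = (6889.6)² − (939.6)² = 4.658 × 10⁷ MeV², so pc = 6825 MeV.
λ = hc/(pc) = 1240 MeV·fm / 6825 MeV = 0.182 fm.

λ = 0.182 fm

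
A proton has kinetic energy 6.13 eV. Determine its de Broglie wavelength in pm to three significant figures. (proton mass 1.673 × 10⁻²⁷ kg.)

λ = 11.6 pm

KE = 6.13 eV = 9.820 × 10⁻¹⁹ J.
p = √(2mKE) = √(2 × 1.673 × 10⁻²⁷ × 9.820 × 10⁻¹⁹) = 5.732 × 10⁻²³ kg·m/s.
λ = h/p = 6.626 × 10⁻³⁴ / 5.732 × 10⁻²³ = 1.16 × 10⁻¹¹ m = 11.6 pm.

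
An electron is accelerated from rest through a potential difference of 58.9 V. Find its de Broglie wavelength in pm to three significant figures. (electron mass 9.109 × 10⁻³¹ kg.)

KE = eV = 1.602 × 10⁻¹⁹ × 58.90 = 9.436 × 10⁻¹⁸ J.
p = √(2mKE) = √(2 × 9.109 × 10⁻³¹ × 9.436 × 10⁻¹⁸) = 4.146 × 10⁻²⁴ kg·m/s.
λ = h/p = 6.626 × 10⁻³⁴ / 4.146 × 10⁻²⁴ = 1.60 × 10⁻¹⁰ m = 160 pm.

λ = 160 pm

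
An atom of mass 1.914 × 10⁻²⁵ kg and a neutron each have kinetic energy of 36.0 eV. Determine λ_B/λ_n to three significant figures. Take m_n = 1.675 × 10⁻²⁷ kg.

At fixed KE, p = √(2mKE) so λ = h/p ∝ 1/√m.
λ_B/λ_n = √(m_n/m_B) = √(1.675 × 10⁻²⁷/1.914 × 10⁻²⁵) = √(8.751 × 10⁻³) = 0.0935.

λ_B/λ_n = 0.0935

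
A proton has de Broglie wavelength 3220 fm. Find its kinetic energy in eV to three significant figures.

KE = 79.0 eV

p = h/λ = 6.626 × 10⁻³⁴ / 3.220 × 10⁻¹² = 2.058 × 10⁻²² kg·m/s.
KE = p²/(2m) = (2.058 × 10⁻²²)² / (2 × 1.673 × 10⁻²⁷) = 1.266 × 10⁻¹⁷ J = 79.0 eV.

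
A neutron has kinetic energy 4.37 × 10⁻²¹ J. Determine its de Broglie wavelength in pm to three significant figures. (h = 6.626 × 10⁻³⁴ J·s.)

p = √(2mKE) = √(2 × 1.675 × 10⁻²⁷ × 4.370 × 10⁻²¹) = 3.826 × 10⁻²⁴ kg·m/s.
λ = h/p = 6.626 × 10⁻³⁴ / 3.826 × 10⁻²⁴ = 1.73 × 10⁻¹⁰ m = 173 pm.

λ = 173 pm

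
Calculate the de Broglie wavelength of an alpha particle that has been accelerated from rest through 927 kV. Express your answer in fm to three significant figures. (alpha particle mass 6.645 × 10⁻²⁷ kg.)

λ = 10.5 fm

KE = 2eV = 2 × 1.602 × 10⁻¹⁹ × 9.270 × 10⁵ = 2.970 × 10⁻¹³ J.
p = √(2mKE) = √(2 × 6.645 × 10⁻²⁷ × 2.970 × 10⁻¹³) = 6.283 × 10⁻²⁰ kg·m/s.
λ = h/p = 6.626 × 10⁻³⁴ / 6.283 × 10⁻²⁰ = 1.05 × 10⁻¹⁴ m = 10.5 fm.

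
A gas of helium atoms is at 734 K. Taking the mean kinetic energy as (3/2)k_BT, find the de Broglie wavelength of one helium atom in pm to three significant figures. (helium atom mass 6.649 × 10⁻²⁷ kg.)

λ = 46.6 pm

KE = (3/2)k_BT = 1.5 × 1.381 × 10⁻²³ × 734 = 1.520 × 10⁻²⁰ J.
p = √(2mKE) = √(2 × 6.649 × 10⁻²⁷ × 1.520 × 10⁻²⁰) = 1.422 × 10⁻²³ kg·m/s.
λ = h/p = 4.66 × 10⁻¹¹ m = 46.6 pm.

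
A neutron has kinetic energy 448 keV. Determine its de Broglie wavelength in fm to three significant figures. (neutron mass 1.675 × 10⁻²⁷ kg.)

λ = 42.7 fm

KE = 448 keV = 7.177 × 10⁻¹⁴ J.
p = √(2mKE) = √(2 × 1.675 × 10⁻²⁷ × 7.177 × 10⁻¹⁴) = 1.551 × 10⁻²⁰ kg·m/s.
λ = h/p = 6.626 × 10⁻³⁴ / 1.551 × 10⁻²⁰ = 4.27 × 10⁻¹⁴ m = 42.7 fm.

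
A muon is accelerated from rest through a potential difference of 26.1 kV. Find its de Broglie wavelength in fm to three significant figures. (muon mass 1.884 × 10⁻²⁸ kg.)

λ = 528 fm

KE = eV = 1.602 × 10⁻¹⁹ × 2.610 × 10⁴ = 4.181 × 10⁻¹⁵ J.
p = √(2mKE) = √(2 × 1.884 × 10⁻²⁸ × 4.181 × 10⁻¹⁵) = 1.255 × 10⁻²¹ kg·m/s.
λ = h/p = 6.626 × 10⁻³⁴ / 1.255 × 10⁻²¹ = 5.28 × 10⁻¹³ m = 528 fm.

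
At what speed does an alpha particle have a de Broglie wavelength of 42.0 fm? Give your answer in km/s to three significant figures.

p = h/λ = 6.626 × 10⁻³⁴ / 4.200 × 10⁻¹⁴ = 1.578 × 10⁻²⁰ kg·m/s.
v = p/m = 1.578 × 10⁻²⁰ / 6.645 × 10⁻²⁷ = 2.37 × 10⁶ m/s = 2370 km/s.

v = 2370 km/s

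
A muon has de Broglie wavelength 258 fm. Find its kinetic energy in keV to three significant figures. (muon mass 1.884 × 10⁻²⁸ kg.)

p = h/λ = 6.626 × 10⁻³⁴ / 2.580 × 10⁻¹³ = 2.568 × 10⁻²¹ kg·m/s.
KE = p²/(2m) = (2.568 × 10⁻²¹)² / (2 × 1.884 × 10⁻²⁸) = 1.750 × 10⁻¹⁴ J = 109 keV.

KE = 109 keV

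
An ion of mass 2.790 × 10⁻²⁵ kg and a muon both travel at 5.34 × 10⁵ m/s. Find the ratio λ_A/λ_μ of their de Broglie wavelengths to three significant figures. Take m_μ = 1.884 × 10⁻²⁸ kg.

λ_A/λ_μ = 6.75 × 10⁻⁴

At fixed v, p = mv so λ = h/(mv) ∝ 1/m.
λ_A/λ_μ = m_μ/m_A = 1.884 × 10⁻²⁸/2.790 × 10⁻²⁵ = 6.75 × 10⁻⁴.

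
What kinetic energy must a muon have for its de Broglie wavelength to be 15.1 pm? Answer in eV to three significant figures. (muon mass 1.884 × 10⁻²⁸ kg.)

KE = 31.9 eV

p = h/λ = 6.626 × 10⁻³⁴ / 1.510 × 10⁻¹¹ = 4.388 × 10⁻²³ kg·m/s.
KE = p²/(2m) = (4.388 × 10⁻²³)² / (2 × 1.884 × 10⁻²⁸) = 5.110 × 10⁻¹⁸ J = 31.9 eV.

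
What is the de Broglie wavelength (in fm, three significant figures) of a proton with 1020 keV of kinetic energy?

KE = 1020 keV = 1.634 × 10⁻¹³ J.
p = √(2mKE) = √(2 × 1.673 × 10⁻²⁷ × 1.634 × 10⁻¹³) = 2.338 × 10⁻²⁰ kg·m/s.
λ = h/p = 6.626 × 10⁻³⁴ / 2.338 × 10⁻²⁰ = 2.83 × 10⁻¹⁴ m = 28.3 fm.

λ = 28.3 fm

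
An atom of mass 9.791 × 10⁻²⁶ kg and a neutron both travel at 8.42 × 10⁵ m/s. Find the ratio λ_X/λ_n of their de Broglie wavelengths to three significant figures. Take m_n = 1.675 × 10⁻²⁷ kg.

λ_X/λ_n = 0.0171

At fixed v, p = mv so λ = h/(mv) ∝ 1/m.
λ_X/λ_n = m_n/m_X = 1.675 × 10⁻²⁷/9.791 × 10⁻²⁶ = 0.0171.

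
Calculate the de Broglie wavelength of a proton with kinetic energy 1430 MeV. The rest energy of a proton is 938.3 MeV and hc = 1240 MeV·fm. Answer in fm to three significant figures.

λ = 0.570 fm

Total energy E = KE + m₀c² = 1430 + 938.3 = 2368.3 MeV.
(pc)² = E² − (m₀c²)² = (2368.3)² − (938.3)² = 4.728 × 10⁶ MeV², so pc = 2174 MeV.
λ = hc/(pc) = 1240 MeV·fm / 2174 MeV = 0.570 fm.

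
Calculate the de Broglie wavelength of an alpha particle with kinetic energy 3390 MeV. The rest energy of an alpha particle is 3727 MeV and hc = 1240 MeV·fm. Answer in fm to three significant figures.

λ = 0.205 fm

Total energy E = KE + m₀c² = 3390 + 3727 = 7117 MeV.
(pc)² = E² − (m₀c²)² = (7117)² − (3727)² = 3.676 × 10⁷ MeV², so pc = 6063 MeV.
λ = hc/(pc) = 1240 MeV·fm / 6063 MeV = 0.205 fm.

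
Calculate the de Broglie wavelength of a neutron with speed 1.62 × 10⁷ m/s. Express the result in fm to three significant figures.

λ = 24.4 fm

p = mv = 1.675 × 10⁻²⁷ × 1.62 × 10⁷ = 2.713 × 10⁻²⁰ kg·m/s.
λ = h/p = 6.626 × 10⁻³⁴ / 2.713 × 10⁻²⁰ = 2.44 × 10⁻¹⁴ m = 24.4 fm.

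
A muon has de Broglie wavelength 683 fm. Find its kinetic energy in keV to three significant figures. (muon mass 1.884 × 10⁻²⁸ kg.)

p = h/λ = 6.626 × 10⁻³⁴ / 6.830 × 10⁻¹³ = 9.701 × 10⁻²² kg·m/s.
KE = p²/(2m) = (9.701 × 10⁻²²)² / (2 × 1.884 × 10⁻²⁸) = 2.498 × 10⁻¹⁵ J = 15.6 keV.

KE = 15.6 keV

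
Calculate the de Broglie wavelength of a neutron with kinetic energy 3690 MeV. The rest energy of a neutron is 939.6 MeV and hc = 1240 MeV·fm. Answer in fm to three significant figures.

λ = 0.274 fm

Total energy E = KE + m₀c² = 3690 + 939.6 = 4629.6 MeV.
(pc)² = E² − (m₀c²)² = (4629.6)² − (939.6)² = 2.055 × 10⁷ MeV², so pc = 4533 MeV.
λ = hc/(pc) = 1240 MeV·fm / 4533 MeV = 0.274 fm.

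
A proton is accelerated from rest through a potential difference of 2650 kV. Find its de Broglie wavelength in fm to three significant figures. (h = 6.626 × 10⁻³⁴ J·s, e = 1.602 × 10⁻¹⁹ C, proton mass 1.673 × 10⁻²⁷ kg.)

KE = eV = 1.602 × 10⁻¹⁹ × 2.650 × 10⁶ = 4.245 × 10⁻¹³ J.
p = √(2mKE) = √(2 × 1.673 × 10⁻²⁷ × 4.245 × 10⁻¹³) = 3.769 × 10⁻²⁰ kg·m/s.
λ = h/p = 6.626 × 10⁻³⁴ / 3.769 × 10⁻²⁰ = 1.76 × 10⁻¹⁴ m = 17.6 fm.

λ = 17.6 fm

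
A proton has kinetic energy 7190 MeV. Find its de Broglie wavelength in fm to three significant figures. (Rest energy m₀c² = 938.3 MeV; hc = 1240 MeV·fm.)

λ = 0.154 fm

Total energy E = KE + m₀c² = 7190 + 938.3 = 8128.3 MeV.
(pc)² = E² − (m₀c²)² = (8128.3)² − (938.3)² = 6.519 × 10⁷ MeV², so pc = 8074 MeV.
λ = hc/(pc) = 1240 MeV·fm / 8074 MeV = 0.154 fm.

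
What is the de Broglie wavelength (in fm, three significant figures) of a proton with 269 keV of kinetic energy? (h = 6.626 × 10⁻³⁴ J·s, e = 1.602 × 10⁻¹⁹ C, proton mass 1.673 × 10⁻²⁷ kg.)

λ = 55.2 fm

KE = 269 keV = 4.309 × 10⁻¹⁴ J.
p = √(2mKE) = √(2 × 1.673 × 10⁻²⁷ × 4.309 × 10⁻¹⁴) = 1.201 × 10⁻²⁰ kg·m/s.
λ = h/p = 6.626 × 10⁻³⁴ / 1.201 × 10⁻²⁰ = 5.52 × 10⁻¹⁴ m = 55.2 fm.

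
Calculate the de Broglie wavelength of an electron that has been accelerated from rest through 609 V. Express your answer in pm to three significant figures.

λ = 49.7 pm

KE = eV = 1.602 × 10⁻¹⁹ × 609.0 = 9.756 × 10⁻¹⁷ J.
p = √(2mKE) = √(2 × 9.109 × 10⁻³¹ × 9.756 × 10⁻¹⁷) = 1.333 × 10⁻²³ kg·m/s.
λ = h/p = 6.626 × 10⁻³⁴ / 1.333 × 10⁻²³ = 4.97 × 10⁻¹¹ m = 49.7 pm.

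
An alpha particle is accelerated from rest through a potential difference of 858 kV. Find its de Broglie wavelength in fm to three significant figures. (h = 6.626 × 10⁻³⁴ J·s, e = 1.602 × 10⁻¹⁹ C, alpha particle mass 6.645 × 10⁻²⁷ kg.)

λ = 11.0 fm

KE = 2eV = 2 × 1.602 × 10⁻¹⁹ × 8.580 × 10⁵ = 2.749 × 10⁻¹³ J.
p = √(2mKE) = √(2 × 6.645 × 10⁻²⁷ × 2.749 × 10⁻¹³) = 6.044 × 10⁻²⁰ kg·m/s.
λ = h/p = 6.626 × 10⁻³⁴ / 6.044 × 10⁻²⁰ = 1.10 × 10⁻¹⁴ m = 11.0 fm.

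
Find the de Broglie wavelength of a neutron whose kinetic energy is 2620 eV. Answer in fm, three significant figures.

λ = 559 fm

KE = 2620 eV = 4.197 × 10⁻¹⁶ J.
p = √(2mKE) = √(2 × 1.675 × 10⁻²⁷ × 4.197 × 10⁻¹⁶) = 1.186 × 10⁻²¹ kg·m/s.
λ = h/p = 6.626 × 10⁻³⁴ / 1.186 × 10⁻²¹ = 5.59 × 10⁻¹³ m = 559 fm.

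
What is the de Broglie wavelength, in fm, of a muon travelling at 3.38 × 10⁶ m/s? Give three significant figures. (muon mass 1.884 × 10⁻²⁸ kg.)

p = mv = 1.884 × 10⁻²⁸ × 3.38 × 10⁶ = 6.368 × 10⁻²² kg·m/s.
λ = h/p = 6.626 × 10⁻³⁴ / 6.368 × 10⁻²² = 1.04 × 10⁻¹² m = 1040 fm.

λ = 1040 fm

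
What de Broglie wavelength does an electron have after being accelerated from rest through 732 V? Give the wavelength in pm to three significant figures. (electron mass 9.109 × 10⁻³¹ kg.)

λ = 45.3 pm

KE = eV = 1.602 × 10⁻¹⁹ × 732.0 = 1.173 × 10⁻¹⁶ J.
p = √(2mKE) = √(2 × 9.109 × 10⁻³¹ × 1.173 × 10⁻¹⁶) = 1.462 × 10⁻²³ kg·m/s.
λ = h/p = 6.626 × 10⁻³⁴ / 1.462 × 10⁻²³ = 4.53 × 10⁻¹¹ m = 45.3 pm.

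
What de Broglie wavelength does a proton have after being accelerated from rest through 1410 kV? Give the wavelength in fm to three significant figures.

KE = eV = 1.602 × 10⁻¹⁹ × 1.410 × 10⁶ = 2.259 × 10⁻¹³ J.
p = √(2mKE) = √(2 × 1.673 × 10⁻²⁷ × 2.259 × 10⁻¹³) = 2.749 × 10⁻²⁰ kg·m/s.
λ = h/p = 6.626 × 10⁻³⁴ / 2.749 × 10⁻²⁰ = 2.41 × 10⁻¹⁴ m = 24.1 fm.

λ = 24.1 fm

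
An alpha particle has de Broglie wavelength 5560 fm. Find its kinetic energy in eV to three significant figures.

KE = 6.67 eV

p = h/λ = 6.626 × 10⁻³⁴ / 5.560 × 10⁻¹² = 1.192 × 10⁻²² kg·m/s.
KE = p²/(2m) = (1.192 × 10⁻²²)² / (2 × 6.645 × 10⁻²⁷) = 1.069 × 10⁻¹⁸ J = 6.67 eV.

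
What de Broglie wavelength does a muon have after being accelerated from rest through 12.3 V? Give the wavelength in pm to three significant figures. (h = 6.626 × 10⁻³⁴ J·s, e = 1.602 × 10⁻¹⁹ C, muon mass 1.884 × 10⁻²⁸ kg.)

λ = 24.3 pm

KE = eV = 1.602 × 10⁻¹⁹ × 12.30 = 1.970 × 10⁻¹⁸ J.
p = √(2mKE) = √(2 × 1.884 × 10⁻²⁸ × 1.970 × 10⁻¹⁸) = 2.725 × 10⁻²³ kg·m/s.
λ = h/p = 6.626 × 10⁻³⁴ / 2.725 × 10⁻²³ = 2.43 × 10⁻¹¹ m = 24.3 pm.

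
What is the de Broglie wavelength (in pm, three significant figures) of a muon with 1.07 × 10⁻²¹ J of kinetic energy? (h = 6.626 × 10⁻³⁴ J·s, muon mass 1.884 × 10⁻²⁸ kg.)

p = √(2mKE) = √(2 × 1.884 × 10⁻²⁸ × 1.070 × 10⁻²¹) = 6.350 × 10⁻²⁵ kg·m/s.
λ = h/p = 6.626 × 10⁻³⁴ / 6.350 × 10⁻²⁵ = 1.04 × 10⁻⁹ m = 1040 pm.

λ = 1040 pm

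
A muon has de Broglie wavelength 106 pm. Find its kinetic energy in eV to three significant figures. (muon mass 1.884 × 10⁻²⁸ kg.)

p = h/λ = 6.626 × 10⁻³⁴ / 1.060 × 10⁻¹⁰ = 6.251 × 10⁻²⁴ kg·m/s.
KE = p²/(2m) = (6.251 × 10⁻²⁴)² / (2 × 1.884 × 10⁻²⁸) = 1.037 × 10⁻¹⁹ J = 0.647 eV.

KE = 0.647 eV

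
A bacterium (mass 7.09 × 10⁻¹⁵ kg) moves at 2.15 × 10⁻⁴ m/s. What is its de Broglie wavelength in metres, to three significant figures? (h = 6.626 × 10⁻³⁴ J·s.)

λ = 4.35 × 10⁻¹⁶ m

p = mv = 7.09 × 10⁻¹⁵ × 2.15 × 10⁻⁴ = 1.524 × 10⁻¹⁸ kg·m/s.
λ = h/p = 6.626 × 10⁻³⁴ / 1.524 × 10⁻¹⁸ = 4.35 × 10⁻¹⁶ m.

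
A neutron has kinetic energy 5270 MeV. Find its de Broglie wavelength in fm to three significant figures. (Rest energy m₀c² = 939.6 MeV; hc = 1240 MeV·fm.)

λ = 0.202 fm

Total energy E = KE + m₀c² = 5270 + 939.6 = 6209.6 MeV.
(pc)² = E² − (m₀c²)² = (6209.6)² − (939.6)² = 3.768 × 10⁷ MeV², so pc = 6138 MeV.
λ = hc/(pc) = 1240 MeV·fm / 6138 MeV = 0.202 fm.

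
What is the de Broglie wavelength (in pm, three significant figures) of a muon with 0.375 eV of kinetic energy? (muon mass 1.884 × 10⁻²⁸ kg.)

λ = 139 pm

KE = 0.375 eV = 6.008 × 10⁻²⁰ J.
p = √(2mKE) = √(2 × 1.884 × 10⁻²⁸ × 6.008 × 10⁻²⁰) = 4.758 × 10⁻²⁴ kg·m/s.
λ = h/p = 6.626 × 10⁻³⁴ / 4.758 × 10⁻²⁴ = 1.39 × 10⁻¹⁰ m = 139 pm.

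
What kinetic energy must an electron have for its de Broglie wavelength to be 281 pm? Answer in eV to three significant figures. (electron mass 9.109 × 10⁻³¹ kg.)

KE = 19.1 eV

p = h/λ = 6.626 × 10⁻³⁴ / 2.810 × 10⁻¹⁰ = 2.358 × 10⁻²⁴ kg·m/s.
KE = p²/(2m) = (2.358 × 10⁻²⁴)² / (2 × 9.109 × 10⁻³¹) = 3.052 × 10⁻¹⁸ J = 19.1 eV.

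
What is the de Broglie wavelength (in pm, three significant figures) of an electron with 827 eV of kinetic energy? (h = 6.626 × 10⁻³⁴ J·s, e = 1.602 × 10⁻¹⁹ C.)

λ = 42.6 pm

KE = 827 eV = 1.325 × 10⁻¹⁶ J.
p = √(2mKE) = √(2 × 9.109 × 10⁻³¹ × 1.325 × 10⁻¹⁶) = 1.554 × 10⁻²³ kg·m/s.
λ = h/p = 6.626 × 10⁻³⁴ / 1.554 × 10⁻²³ = 4.26 × 10⁻¹¹ m = 42.6 pm.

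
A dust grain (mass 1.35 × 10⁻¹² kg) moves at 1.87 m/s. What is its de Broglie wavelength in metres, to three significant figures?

λ = 2.62 × 10⁻²² m

p = mv = 1.35 × 10⁻¹² × 1.87 = 2.525 × 10⁻¹² kg·m/s.
λ = h/p = 6.626 × 10⁻³⁴ / 2.525 × 10⁻¹² = 2.62 × 10⁻²² m.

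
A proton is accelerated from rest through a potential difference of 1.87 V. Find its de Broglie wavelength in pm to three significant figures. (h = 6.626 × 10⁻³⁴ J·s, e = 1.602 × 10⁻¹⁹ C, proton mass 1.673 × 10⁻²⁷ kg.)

KE = eV = 1.602 × 10⁻¹⁹ × 1.870 = 2.996 × 10⁻¹⁹ J.
p = √(2mKE) = √(2 × 1.673 × 10⁻²⁷ × 2.996 × 10⁻¹⁹) = 3.166 × 10⁻²³ kg·m/s.
λ = h/p = 6.626 × 10⁻³⁴ / 3.166 × 10⁻²³ = 2.09 × 10⁻¹¹ m = 20.9 pm.

λ = 20.9 pm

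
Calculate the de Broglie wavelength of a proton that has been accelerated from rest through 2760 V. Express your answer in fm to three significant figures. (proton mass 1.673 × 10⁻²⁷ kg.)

λ = 545 fm

KE = eV = 1.602 × 10⁻¹⁹ × 2760 = 4.422 × 10⁻¹⁶ J.
p = √(2mKE) = √(2 × 1.673 × 10⁻²⁷ × 4.422 × 10⁻¹⁶) = 1.216 × 10⁻²¹ kg·m/s.
λ = h/p = 6.626 × 10⁻³⁴ / 1.216 × 10⁻²¹ = 5.45 × 10⁻¹³ m = 545 fm.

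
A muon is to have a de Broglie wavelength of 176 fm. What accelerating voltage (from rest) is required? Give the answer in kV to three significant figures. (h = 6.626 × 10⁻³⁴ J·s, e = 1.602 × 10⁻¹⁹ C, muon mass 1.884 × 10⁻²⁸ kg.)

p = h/λ = 6.626 × 10⁻³⁴ / 1.760 × 10⁻¹³ = 3.765 × 10⁻²¹ kg·m/s.
KE = p²/(2m) = 3.762 × 10⁻¹⁴ J.
V = KE/e = 3.762 × 10⁻¹⁴ / (1.602 × 10⁻¹⁹) = 235 kV.

V = 235 kV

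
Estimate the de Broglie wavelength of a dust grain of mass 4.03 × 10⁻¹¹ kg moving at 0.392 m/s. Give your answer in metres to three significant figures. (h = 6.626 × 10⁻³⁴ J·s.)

p = mv = 4.03 × 10⁻¹¹ × 0.392 = 1.580 × 10⁻¹¹ kg·m/s.
λ = h/p = 6.626 × 10⁻³⁴ / 1.580 × 10⁻¹¹ = 4.19 × 10⁻²³ m.

λ = 4.19 × 10⁻²³ m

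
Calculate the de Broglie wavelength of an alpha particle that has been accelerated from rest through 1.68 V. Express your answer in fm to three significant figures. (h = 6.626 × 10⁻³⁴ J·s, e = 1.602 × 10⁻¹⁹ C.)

λ = 7830 fm

KE = 2eV = 2 × 1.602 × 10⁻¹⁹ × 1.680 = 5.383 × 10⁻¹⁹ J.
p = √(2mKE) = √(2 × 6.645 × 10⁻²⁷ × 5.383 × 10⁻¹⁹) = 8.458 × 10⁻²³ kg·m/s.
λ = h/p = 6.626 × 10⁻³⁴ / 8.458 × 10⁻²³ = 7.83 × 10⁻¹² m = 7830 fm.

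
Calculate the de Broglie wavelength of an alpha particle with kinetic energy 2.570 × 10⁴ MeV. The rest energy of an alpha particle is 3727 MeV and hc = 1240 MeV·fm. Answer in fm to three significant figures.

Total energy E = KE + m₀c² = 2.570 × 10⁴ + 3727 = 29427 MeV.
(pc)² = E² − (m₀c²)² = (29427)² − (3727)² = 8.521 × 10⁸ MeV², so pc = 2.919 × 10⁴ MeV.
λ = hc/(pc) = 1240 MeV·fm / 2.919 × 10⁴ MeV = 0.0425 fm.

λ = 0.0425 fm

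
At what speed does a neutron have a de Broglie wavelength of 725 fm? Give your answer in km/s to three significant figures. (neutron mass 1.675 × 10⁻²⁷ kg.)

v = 546 km/s

p = h/λ = 6.626 × 10⁻³⁴ / 7.250 × 10⁻¹³ = 9.139 × 10⁻²² kg·m/s.
v = p/m = 9.139 × 10⁻²² / 1.675 × 10⁻²⁷ = 5.46 × 10⁵ m/s = 546 km/s.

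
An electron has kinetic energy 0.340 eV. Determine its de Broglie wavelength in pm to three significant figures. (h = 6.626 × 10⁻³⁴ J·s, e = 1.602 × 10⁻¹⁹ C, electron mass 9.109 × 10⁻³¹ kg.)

KE = 0.340 eV = 5.447 × 10⁻²⁰ J.
p = √(2mKE) = √(2 × 9.109 × 10⁻³¹ × 5.447 × 10⁻²⁰) = 3.150 × 10⁻²⁵ kg·m/s.
λ = h/p = 6.626 × 10⁻³⁴ / 3.150 × 10⁻²⁵ = 2.10 × 10⁻⁹ m = 2100 pm.

λ = 2100 pm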